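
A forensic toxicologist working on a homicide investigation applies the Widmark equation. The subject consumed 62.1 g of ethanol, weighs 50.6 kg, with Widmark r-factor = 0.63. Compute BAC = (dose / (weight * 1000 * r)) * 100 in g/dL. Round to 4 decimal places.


Applying the Widmark formula:
BAC = (dose_g / (body_wt * 1000 * r)) * 100
Denominator = 50.6 * 1000 * 0.63 = 31878
BAC = (62.1 / 31878) * 100
BAC = 0.1948 g/dL

0.1948


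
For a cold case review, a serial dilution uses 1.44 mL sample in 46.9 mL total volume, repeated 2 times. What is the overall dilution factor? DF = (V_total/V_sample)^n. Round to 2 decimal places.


Dilution factor calculation:
Single dilution = V_total / V_sample = 46.9 / 1.44 ≈ 32.569444
Number of dilutions = 2
Total DF = (46.9 / 1.44)^2 (full precision, rounded at the end) = 1060.77

1060.77


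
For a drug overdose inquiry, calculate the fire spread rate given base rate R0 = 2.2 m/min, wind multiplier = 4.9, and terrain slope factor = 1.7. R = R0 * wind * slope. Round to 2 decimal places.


Fire spread rate calculation:
R = R0 * wind_factor * slope_factor
= 2.2 * 4.9 * 1.7
= 10.78 * 1.7
= 18.33 m/min

18.33


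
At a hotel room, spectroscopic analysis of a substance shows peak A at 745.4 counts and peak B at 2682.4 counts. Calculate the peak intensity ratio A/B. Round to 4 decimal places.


Spectral peak ratio:
Peak A = 745.4 counts
Peak B = 2682.4 counts
Ratio = 745.4 / 2682.4 = 0.2779

0.2779


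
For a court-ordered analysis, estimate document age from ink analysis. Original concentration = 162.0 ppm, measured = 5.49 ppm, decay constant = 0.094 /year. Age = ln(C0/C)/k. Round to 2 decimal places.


Document age estimation:
C0/C = 162.0 / 5.49 = 29.508197
ln(C0/C) = 3.384668
t = 3.384668 / 0.094 = 36.01 years

36.01


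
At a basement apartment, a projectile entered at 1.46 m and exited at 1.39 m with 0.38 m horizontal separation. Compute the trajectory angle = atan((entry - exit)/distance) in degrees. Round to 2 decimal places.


Bullet trajectory angle:
Height difference = 1.46 - 1.39 = 0.07 m
angle = atan(0.07 / 0.38)
angle = atan(0.184211)
angle = 10.44 degrees

10.44


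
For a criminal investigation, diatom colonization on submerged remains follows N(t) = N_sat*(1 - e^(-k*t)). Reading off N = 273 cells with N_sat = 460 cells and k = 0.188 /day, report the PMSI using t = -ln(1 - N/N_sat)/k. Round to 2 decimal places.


PMSI from diatom colonization curve:
N / N_sat = 273 / 460 = 0.593478
1 - N/N_sat = 0.406522
ln(1 - N/N_sat) = -0.900117
t = -ln(1 - N/N_sat) / k = -(-0.900117) / 0.188 = 4.79 days

4.79


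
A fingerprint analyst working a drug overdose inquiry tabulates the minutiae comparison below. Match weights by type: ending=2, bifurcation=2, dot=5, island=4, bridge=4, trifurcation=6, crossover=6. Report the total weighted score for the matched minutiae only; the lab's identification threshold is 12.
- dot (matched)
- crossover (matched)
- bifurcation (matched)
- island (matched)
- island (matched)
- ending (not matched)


Weighted minutiae match score:
  dot: matched, +5 (running total 5)
  crossover: matched, +6 (running total 11)
  bifurcation: matched, +2 (running total 13)
  island: matched, +4 (running total 17)
  island: matched, +4 (running total 21)
  ending: not matched, +0
Total score = 21
Threshold = 12; verdict = identification

21


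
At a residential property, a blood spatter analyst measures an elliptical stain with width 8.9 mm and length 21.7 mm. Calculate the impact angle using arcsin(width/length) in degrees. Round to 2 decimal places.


Blood spatter impact angle calculation:
width / length = 8.9 / 21.7 = 0.410138
angle = arcsin(0.410138)
angle = 24.21 degrees

24.21


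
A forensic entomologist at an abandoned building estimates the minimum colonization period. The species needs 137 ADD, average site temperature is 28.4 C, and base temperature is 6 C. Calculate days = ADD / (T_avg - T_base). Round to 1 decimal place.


Insect development time:
Effective temperature = avg_temp - T_base = 28.4 - 6 = 22.4 C
Days = ADD / effective_temp = 137 / 22.4 = 6.1 days

6.1


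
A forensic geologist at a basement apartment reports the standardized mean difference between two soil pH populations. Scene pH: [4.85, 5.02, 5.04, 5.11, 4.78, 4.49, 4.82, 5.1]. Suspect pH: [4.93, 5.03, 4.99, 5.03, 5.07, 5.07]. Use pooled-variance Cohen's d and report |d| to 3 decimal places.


Pooled-variance Cohen's d for soil pH comparison:
Scene mean = 39.21 / 8 = 4.90125
Suspect mean = 30.12 / 6 = 5.02
Scene sample variance s_s^2 = 0.044212
Suspect sample variance s_c^2 = 0.00284
Pooled variance = ((n_s-1)*s_s^2 + (n_c-1)*s_c^2) / (n_s + n_c - 2) = 0.026974
Pooled SD = sqrt(0.026974) = 0.164238
Mean difference = -0.11875
|d| = |-0.11875| / 0.164238 = 0.723

0.723


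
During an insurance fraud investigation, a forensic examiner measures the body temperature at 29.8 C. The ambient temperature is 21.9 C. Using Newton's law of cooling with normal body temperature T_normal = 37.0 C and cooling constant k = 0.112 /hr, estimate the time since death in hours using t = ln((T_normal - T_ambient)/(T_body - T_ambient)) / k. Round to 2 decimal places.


Using Newton's law of cooling:
t = ln((T_normal - T_ambient) / (T_body - T_ambient)) / k
T_normal - T_ambient = 15.1
T_body - T_ambient = 7.9
Ratio = 1.911392
ln(ratio) = 0.647832
t = 0.647832 / 0.112 = 5.78 hours

5.78


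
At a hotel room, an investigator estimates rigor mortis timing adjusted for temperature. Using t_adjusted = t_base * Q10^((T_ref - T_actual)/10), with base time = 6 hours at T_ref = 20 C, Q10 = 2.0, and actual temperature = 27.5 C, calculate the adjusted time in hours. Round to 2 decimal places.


Rigor mortis time adjustment:
Exponent = (T_ref - T_actual) / 10 = (20 - 27.5) / 10 = -0.75
Q10 factor = 2.0^-0.75 = 0.5946
t_adjusted = 6 * 0.5946 = 3.57 hours

3.57


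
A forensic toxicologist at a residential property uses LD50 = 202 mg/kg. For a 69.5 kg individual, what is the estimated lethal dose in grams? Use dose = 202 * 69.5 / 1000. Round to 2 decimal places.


Lethal dose calculation:
Lethal dose = LD50 * body_weight / 1000
= 202 * 69.5 / 1000
= 14039 / 1000
= 14.04 g

14.04


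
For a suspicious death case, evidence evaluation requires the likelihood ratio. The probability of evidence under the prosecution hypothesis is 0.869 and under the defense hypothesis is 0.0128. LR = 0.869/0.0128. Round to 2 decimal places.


Likelihood ratio calculation:
LR = P(E|Hp) / P(E|Hd)
LR = 0.869 / 0.0128
LR = 67.89

67.89


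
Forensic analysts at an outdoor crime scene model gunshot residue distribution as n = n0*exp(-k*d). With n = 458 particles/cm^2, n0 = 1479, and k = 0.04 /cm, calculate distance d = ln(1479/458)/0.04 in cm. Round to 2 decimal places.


GSR distance calculation:
n0/n = 1479 / 458 = 3.229258
ln(n0/n) = 1.172252
d = 1.172252 / 0.04 = 29.31 cm

29.31


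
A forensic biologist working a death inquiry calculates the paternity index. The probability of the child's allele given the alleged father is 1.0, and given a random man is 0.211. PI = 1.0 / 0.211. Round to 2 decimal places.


Paternity Index calculation:
PI = P(allele|father) / P(allele|random)
PI = 1.0 / 0.211
PI = 4.74

4.74


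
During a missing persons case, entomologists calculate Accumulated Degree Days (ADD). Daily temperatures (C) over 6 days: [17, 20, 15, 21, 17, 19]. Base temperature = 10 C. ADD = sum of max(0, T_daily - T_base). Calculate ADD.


Computing ADD day by day:
Day 1: max(0, 17 - 10) = 7
Day 2: max(0, 20 - 10) = 10
Day 3: max(0, 15 - 10) = 5
Day 4: max(0, 21 - 10) = 11
Day 5: max(0, 17 - 10) = 7
Day 6: max(0, 19 - 10) = 9
Total ADD = 49

49


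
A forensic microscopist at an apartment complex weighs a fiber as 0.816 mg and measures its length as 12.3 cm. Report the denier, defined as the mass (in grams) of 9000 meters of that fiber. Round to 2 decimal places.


Denier calculation:
Mass in grams = 0.816 mg / 1000 = 0.000816 g
Length in meters = 12.3 cm / 100 = 0.123 m
Linear density = mass / length = 0.000816 / 0.123 = 0.00663415 g/m
Denier = (g/m) * 9000 = 0.00663415 * 9000 = 59.71

59.71


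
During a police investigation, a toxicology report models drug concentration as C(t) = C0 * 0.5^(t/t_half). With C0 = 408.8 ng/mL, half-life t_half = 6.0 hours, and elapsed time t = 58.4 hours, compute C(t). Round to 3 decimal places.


Drug concentration decay:
Number of half-lives = t / t_half = 58.4 / 6.0 = 9.733333
Decay factor = 0.5^9.733333 = 0.00117483
C(t) = 408.8 * 0.00117483 = 0.480 ng/mL

0.480


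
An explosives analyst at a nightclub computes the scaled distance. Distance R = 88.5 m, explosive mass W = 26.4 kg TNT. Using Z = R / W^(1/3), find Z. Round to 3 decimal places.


Scaled distance calculation:
W^(1/3) = 26.4^(1/3) = 2.977611
Z = R / W^(1/3) = 88.5 / 2.977611
Z = 29.722 m/kg^(1/3)

29.722


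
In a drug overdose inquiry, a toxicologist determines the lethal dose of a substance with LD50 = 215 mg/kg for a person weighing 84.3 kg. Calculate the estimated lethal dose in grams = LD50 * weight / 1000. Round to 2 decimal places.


Lethal dose calculation:
Lethal dose = LD50 * body_weight / 1000
= 215 * 84.3 / 1000
= 18124.5 / 1000
= 18.12 g

18.12


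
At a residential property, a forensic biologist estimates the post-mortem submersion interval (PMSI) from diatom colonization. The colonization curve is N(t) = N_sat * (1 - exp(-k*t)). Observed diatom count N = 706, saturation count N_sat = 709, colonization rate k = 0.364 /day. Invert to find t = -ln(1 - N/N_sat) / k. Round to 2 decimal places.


PMSI from diatom colonization curve:
N / N_sat = 706 / 709 = 0.995769
1 - N/N_sat = 0.004231
ln(1 - N/N_sat) = -5.465317
t = -ln(1 - N/N_sat) / k = -(-5.465317) / 0.364 = 15.01 days

15.01


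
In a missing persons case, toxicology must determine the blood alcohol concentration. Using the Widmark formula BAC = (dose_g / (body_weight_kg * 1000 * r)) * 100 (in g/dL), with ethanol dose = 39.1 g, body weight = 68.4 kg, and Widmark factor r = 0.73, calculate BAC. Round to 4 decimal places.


Applying the Widmark formula:
BAC = (dose_g / (body_wt * 1000 * r)) * 100
Denominator = 68.4 * 1000 * 0.73 = 49932
BAC = (39.1 / 49932) * 100
BAC = 0.0783 g/dL

0.0783


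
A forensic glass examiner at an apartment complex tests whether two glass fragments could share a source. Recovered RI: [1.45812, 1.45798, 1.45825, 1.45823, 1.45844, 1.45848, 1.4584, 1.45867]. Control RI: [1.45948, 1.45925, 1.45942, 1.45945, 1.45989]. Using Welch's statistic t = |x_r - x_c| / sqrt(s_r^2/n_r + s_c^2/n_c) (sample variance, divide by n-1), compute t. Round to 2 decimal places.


Welch's t-criterion for glass RI comparison:
Recovered mean = sum / n_r = 11.66657 / 8 = 1.4583213
Control mean = sum / n_c = 7.29749 / 5 = 1.459498
Recovered sample variance s_r^2 = 4.82125e-08
Control sample variance s_c^2 = 5.597e-08
Welch SE (unpooled) = sqrt(s_r^2/n_r + s_c^2/n_c) = sqrt(6.02656e-09 + 1.1194e-08) = sqrt(1.72206e-08) = 0.000131227
|mean_r - mean_c| = 0.00117675
t = 0.00117675 / 0.000131227 = 8.97

8.97


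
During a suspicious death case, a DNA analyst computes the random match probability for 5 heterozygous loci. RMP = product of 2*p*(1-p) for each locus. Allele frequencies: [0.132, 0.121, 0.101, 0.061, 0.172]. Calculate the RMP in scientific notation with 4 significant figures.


Computing RMP for 5 loci:
Locus 1: 2 * 0.132 * 0.868 = 0.229152
Locus 2: 2 * 0.121 * 0.879 = 0.212718
Locus 3: 2 * 0.101 * 0.899 = 0.181598
Locus 4: 2 * 0.061 * 0.939 = 0.114558
Locus 5: 2 * 0.172 * 0.828 = 0.284832
RMP = 2.888e-04

2.888e-04


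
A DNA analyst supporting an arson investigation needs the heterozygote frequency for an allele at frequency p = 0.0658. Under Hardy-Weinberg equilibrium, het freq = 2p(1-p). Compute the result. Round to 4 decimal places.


Hardy-Weinberg heterozygote frequency:
q = 1 - p = 1 - 0.0658 = 0.9342
2pq = 2 * 0.0658 * 0.9342 = 0.1229

0.1229


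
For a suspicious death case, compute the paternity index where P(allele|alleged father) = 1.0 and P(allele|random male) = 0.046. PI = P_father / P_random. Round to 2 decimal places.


Paternity Index calculation:
PI = P(allele|father) / P(allele|random)
PI = 1.0 / 0.046
PI = 21.74

21.74


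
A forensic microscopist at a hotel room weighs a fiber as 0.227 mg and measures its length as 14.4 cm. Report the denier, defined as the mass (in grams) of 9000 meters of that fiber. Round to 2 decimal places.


Denier calculation:
Mass in grams = 0.227 mg / 1000 = 0.000227 g
Length in meters = 14.4 cm / 100 = 0.144 m
Linear density = mass / length = 0.000227 / 0.144 = 0.00157639 g/m
Denier = (g/m) * 9000 = 0.00157639 * 9000 = 14.19

14.19


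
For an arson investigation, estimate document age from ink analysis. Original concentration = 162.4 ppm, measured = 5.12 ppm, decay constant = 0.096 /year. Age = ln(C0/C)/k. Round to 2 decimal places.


Document age estimation:
C0/C = 162.4 / 5.12 = 31.71875
ln(C0/C) = 3.456908
t = 3.456908 / 0.096 = 36.01 years

36.01


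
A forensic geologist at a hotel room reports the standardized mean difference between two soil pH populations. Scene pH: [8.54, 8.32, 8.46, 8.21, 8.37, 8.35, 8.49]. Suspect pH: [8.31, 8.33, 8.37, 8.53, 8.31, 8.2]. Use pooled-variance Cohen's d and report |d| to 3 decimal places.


Pooled-variance Cohen's d for soil pH comparison:
Scene mean = 58.74 / 7 = 8.391429
Suspect mean = 50.05 / 6 = 8.341667
Scene sample variance s_s^2 = 0.012781
Suspect sample variance s_c^2 = 0.011697
Pooled variance = ((n_s-1)*s_s^2 + (n_c-1)*s_c^2) / (n_s + n_c - 2) = 0.012288
Pooled SD = sqrt(0.012288) = 0.110851
Mean difference = 0.049762
|d| = |0.049762| / 0.110851 = 0.449

0.449


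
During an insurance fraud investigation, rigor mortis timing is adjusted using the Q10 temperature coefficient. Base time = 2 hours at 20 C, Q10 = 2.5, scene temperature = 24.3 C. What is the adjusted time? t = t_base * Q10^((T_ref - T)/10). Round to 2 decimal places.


Rigor mortis time adjustment:
Exponent = (T_ref - T_actual) / 10 = (20 - 24.3) / 10 = -0.43
Q10 factor = 2.5^-0.43 = 0.67435
t_adjusted = 2 * 0.67435 = 1.35 hours

1.35


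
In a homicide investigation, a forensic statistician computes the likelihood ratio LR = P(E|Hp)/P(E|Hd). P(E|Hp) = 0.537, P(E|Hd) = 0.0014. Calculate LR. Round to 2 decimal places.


Likelihood ratio calculation:
LR = P(E|Hp) / P(E|Hd)
LR = 0.537 / 0.0014
LR = 383.57

383.57


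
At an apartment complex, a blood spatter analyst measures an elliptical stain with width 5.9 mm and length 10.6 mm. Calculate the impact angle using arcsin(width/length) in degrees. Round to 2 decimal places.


Blood spatter impact angle calculation:
width / length = 5.9 / 10.6 = 0.556604
angle = arcsin(0.556604)
angle = 33.82 degrees

33.82


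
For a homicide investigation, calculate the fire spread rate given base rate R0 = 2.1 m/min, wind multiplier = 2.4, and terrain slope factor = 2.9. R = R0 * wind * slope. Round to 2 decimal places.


Fire spread rate calculation:
R = R0 * wind_factor * slope_factor
= 2.1 * 2.4 * 2.9
= 5.04 * 2.9
= 14.62 m/min

14.62


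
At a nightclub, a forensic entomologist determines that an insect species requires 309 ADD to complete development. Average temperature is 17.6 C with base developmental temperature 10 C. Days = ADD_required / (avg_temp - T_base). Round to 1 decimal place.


Insect development time:
Effective temperature = avg_temp - T_base = 17.6 - 10 = 7.6 C
Days = ADD / effective_temp = 309 / 7.6 = 40.7 days

40.7


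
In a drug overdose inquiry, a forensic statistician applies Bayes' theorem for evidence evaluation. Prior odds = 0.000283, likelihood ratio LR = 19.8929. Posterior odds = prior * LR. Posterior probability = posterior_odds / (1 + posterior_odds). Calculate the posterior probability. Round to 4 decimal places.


Bayesian evidence evaluation:
Posterior odds = prior_odds * LR = 0.000283 * 19.8929 = 0.005629691
Posterior probability = posterior_odds / (1 + posterior_odds)
= 0.005629691 / (1 + 0.005629691)
= 0.005629691 / 1.005629691
= 0.0056

0.0056


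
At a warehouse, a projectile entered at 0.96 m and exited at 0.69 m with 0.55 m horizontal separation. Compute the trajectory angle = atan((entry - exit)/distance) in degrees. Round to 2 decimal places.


Bullet trajectory angle:
Height difference = 0.96 - 0.69 = 0.27 m
angle = atan(0.27 / 0.55)
angle = atan(0.490909)
angle = 26.15 degrees

26.15


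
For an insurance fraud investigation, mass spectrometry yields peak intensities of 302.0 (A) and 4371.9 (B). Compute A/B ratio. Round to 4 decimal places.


Spectral peak ratio:
Peak A = 302.0 counts
Peak B = 4371.9 counts
Ratio = 302.0 / 4371.9 = 0.0691

0.0691


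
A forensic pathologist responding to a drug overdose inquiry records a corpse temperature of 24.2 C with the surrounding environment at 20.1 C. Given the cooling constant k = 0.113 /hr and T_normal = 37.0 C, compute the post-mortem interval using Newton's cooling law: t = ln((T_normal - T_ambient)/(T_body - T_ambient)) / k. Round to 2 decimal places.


Using Newton's law of cooling:
t = ln((T_normal - T_ambient) / (T_body - T_ambient)) / k
T_normal - T_ambient = 16.9
T_body - T_ambient = 4.1
Ratio = 4.121951
ln(ratio) = 1.416327
t = 1.416327 / 0.113 = 12.53 hours

12.53


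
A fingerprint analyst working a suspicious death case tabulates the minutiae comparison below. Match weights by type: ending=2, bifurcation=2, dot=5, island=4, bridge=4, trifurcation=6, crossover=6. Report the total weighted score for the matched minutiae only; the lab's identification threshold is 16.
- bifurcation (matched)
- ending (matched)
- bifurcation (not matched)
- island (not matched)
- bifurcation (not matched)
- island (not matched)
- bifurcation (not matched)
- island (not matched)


Weighted minutiae match score:
  bifurcation: matched, +2 (running total 2)
  ending: matched, +2 (running total 4)
  bifurcation: not matched, +0
  island: not matched, +0
  bifurcation: not matched, +0
  island: not matched, +0
  bifurcation: not matched, +0
  island: not matched, +0
Total score = 4
Threshold = 16; verdict = inconclusive

4


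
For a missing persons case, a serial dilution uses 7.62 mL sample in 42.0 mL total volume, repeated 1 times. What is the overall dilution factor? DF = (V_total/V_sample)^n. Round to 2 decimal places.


Dilution factor calculation:
Single dilution = V_total / V_sample = 42.0 / 7.62 ≈ 5.511811
Number of dilutions = 1
Total DF = (42.0 / 7.62)^1 (full precision, rounded at the end) = 5.51

5.51


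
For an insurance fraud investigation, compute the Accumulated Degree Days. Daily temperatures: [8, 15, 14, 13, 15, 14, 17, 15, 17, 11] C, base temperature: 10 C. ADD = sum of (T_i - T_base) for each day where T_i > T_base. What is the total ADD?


Computing ADD day by day:
Day 1: max(0, 8 - 10) = 0
Day 2: max(0, 15 - 10) = 5
Day 3: max(0, 14 - 10) = 4
Day 4: max(0, 13 - 10) = 3
Day 5: max(0, 15 - 10) = 5
Day 6: max(0, 14 - 10) = 4
Day 7: max(0, 17 - 10) = 7
Day 8: max(0, 15 - 10) = 5
Day 9: max(0, 17 - 10) = 7
Day 10: max(0, 11 - 10) = 1
Total ADD = 41

41


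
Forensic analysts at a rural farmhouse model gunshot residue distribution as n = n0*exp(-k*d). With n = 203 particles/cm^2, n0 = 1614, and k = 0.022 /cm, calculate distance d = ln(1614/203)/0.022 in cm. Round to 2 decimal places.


GSR distance calculation:
n0/n = 1614 / 203 = 7.950739
ln(n0/n) = 2.073265
d = 2.073265 / 0.022 = 94.24 cm

94.24


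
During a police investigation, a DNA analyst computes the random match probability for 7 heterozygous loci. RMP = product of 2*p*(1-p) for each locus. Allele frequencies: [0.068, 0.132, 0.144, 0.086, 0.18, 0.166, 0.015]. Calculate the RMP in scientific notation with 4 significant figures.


Computing RMP for 7 loci:
Locus 1: 2 * 0.068 * 0.932 = 0.126752
Locus 2: 2 * 0.132 * 0.868 = 0.229152
Locus 3: 2 * 0.144 * 0.856 = 0.246528
Locus 4: 2 * 0.086 * 0.914 = 0.157208
Locus 5: 2 * 0.18 * 0.82 = 0.2952
Locus 6: 2 * 0.166 * 0.834 = 0.276888
Locus 7: 2 * 0.015 * 0.985 = 0.02955
RMP = 2.719e-06

2.719e-06


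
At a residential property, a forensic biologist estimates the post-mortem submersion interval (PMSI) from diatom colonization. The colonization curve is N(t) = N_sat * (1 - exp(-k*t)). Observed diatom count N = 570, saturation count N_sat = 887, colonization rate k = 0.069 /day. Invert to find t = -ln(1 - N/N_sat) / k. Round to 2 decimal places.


PMSI from diatom colonization curve:
N / N_sat = 570 / 887 = 0.642616
1 - N/N_sat = 0.357384
ln(1 - N/N_sat) = -1.028944
t = -ln(1 - N/N_sat) / k = -(-1.028944) / 0.069 = 14.91 days

14.91


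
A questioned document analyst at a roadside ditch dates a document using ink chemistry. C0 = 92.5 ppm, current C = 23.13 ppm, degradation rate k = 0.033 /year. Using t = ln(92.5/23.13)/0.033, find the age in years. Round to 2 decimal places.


Document age estimation:
C0/C = 92.5 / 23.13 = 3.999135
ln(C0/C) = 1.386078
t = 1.386078 / 0.033 = 42.00 years

42.00


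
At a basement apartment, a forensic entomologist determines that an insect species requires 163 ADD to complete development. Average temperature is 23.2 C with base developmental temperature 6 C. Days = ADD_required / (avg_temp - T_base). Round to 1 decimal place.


Insect development time:
Effective temperature = avg_temp - T_base = 23.2 - 6 = 17.2 C
Days = ADD / effective_temp = 163 / 17.2 = 9.5 days

9.5


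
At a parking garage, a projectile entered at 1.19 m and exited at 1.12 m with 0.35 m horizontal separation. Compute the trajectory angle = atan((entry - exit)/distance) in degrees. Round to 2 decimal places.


Bullet trajectory angle:
Height difference = 1.19 - 1.12 = 0.07 m
angle = atan(0.07 / 0.35)
angle = atan(0.2)
angle = 11.31 degrees

11.31


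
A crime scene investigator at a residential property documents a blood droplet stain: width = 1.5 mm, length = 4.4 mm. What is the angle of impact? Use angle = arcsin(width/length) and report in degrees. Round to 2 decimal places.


Blood spatter impact angle calculation:
width / length = 1.5 / 4.4 = 0.340909
angle = arcsin(0.340909)
angle = 19.93 degrees

19.93


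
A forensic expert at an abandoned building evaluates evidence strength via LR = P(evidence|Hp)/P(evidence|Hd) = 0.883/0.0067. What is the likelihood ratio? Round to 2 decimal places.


Likelihood ratio calculation:
LR = P(E|Hp) / P(E|Hd)
LR = 0.883 / 0.0067
LR = 131.79

131.79


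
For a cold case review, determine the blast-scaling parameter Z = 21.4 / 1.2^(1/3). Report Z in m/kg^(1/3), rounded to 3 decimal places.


Scaled distance calculation:
W^(1/3) = 1.2^(1/3) = 1.062659
Z = R / W^(1/3) = 21.4 / 1.062659
Z = 20.138 m/kg^(1/3)

20.138


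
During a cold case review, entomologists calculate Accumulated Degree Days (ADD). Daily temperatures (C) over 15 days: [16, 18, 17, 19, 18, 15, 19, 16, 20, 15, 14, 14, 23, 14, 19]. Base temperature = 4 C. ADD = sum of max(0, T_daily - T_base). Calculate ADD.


Computing ADD day by day:
Day 1: max(0, 16 - 4) = 12
Day 2: max(0, 18 - 4) = 14
Day 3: max(0, 17 - 4) = 13
Day 4: max(0, 19 - 4) = 15
Day 5: max(0, 18 - 4) = 14
Day 6: max(0, 15 - 4) = 11
Day 7: max(0, 19 - 4) = 15
Day 8: max(0, 16 - 4) = 12
Day 9: max(0, 20 - 4) = 16
Day 10: max(0, 15 - 4) = 11
Day 11: max(0, 14 - 4) = 10
Day 12: max(0, 14 - 4) = 10
Day 13: max(0, 23 - 4) = 19
Day 14: max(0, 14 - 4) = 10
Day 15: max(0, 19 - 4) = 15
Total ADD = 197

197


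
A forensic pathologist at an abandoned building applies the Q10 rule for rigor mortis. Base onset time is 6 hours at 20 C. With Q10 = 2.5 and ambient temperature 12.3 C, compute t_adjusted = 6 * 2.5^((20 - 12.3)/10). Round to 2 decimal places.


Rigor mortis time adjustment:
Exponent = (T_ref - T_actual) / 10 = (20 - 12.3) / 10 = 0.77
Q10 factor = 2.5^0.77 = 2.02495
t_adjusted = 6 * 2.02495 = 12.15 hours

12.15


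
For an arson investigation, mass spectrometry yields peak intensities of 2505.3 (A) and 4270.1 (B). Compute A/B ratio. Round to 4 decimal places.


Spectral peak ratio:
Peak A = 2505.3 counts
Peak B = 4270.1 counts
Ratio = 2505.3 / 4270.1 = 0.5867

0.5867


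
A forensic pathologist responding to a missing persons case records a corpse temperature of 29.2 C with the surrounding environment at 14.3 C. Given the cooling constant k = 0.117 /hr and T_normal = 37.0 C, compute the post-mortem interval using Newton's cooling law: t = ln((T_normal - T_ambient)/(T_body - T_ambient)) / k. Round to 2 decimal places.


Using Newton's law of cooling:
t = ln((T_normal - T_ambient) / (T_body - T_ambient)) / k
T_normal - T_ambient = 22.7
T_body - T_ambient = 14.9
Ratio = 1.52349
ln(ratio) = 0.421004
t = 0.421004 / 0.117 = 3.60 hours

3.60


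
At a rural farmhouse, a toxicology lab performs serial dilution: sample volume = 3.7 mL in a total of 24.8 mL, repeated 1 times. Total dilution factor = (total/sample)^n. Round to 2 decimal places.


Dilution factor calculation:
Single dilution = V_total / V_sample = 24.8 / 3.7 ≈ 6.702703
Number of dilutions = 1
Total DF = (24.8 / 3.7)^1 (full precision, rounded at the end) = 6.70

6.70


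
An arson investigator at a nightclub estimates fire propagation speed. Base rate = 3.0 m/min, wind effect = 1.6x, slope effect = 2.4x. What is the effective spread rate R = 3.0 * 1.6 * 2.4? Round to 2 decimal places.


Fire spread rate calculation:
R = R0 * wind_factor * slope_factor
= 3.0 * 1.6 * 2.4
= 4.8 * 2.4
= 11.52 m/min

11.52


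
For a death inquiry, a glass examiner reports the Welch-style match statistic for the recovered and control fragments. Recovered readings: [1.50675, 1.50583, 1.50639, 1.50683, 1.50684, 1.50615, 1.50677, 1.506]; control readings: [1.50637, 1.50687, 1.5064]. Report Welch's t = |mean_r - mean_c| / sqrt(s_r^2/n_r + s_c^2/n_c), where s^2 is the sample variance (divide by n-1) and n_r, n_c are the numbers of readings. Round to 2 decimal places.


Welch's t-criterion for glass RI comparison:
Recovered mean = sum / n_r = 12.05156 / 8 = 1.506445
Control mean = sum / n_c = 4.51964 / 3 = 1.5065467
Recovered sample variance s_r^2 = 1.67029e-07
Control sample variance s_c^2 = 7.86333e-08
Welch SE (unpooled) = sqrt(s_r^2/n_r + s_c^2/n_c) = sqrt(2.08786e-08 + 2.62111e-08) = sqrt(4.70897e-08) = 0.000217002
|mean_r - mean_c| = 0.000101667
t = 0.000101667 / 0.000217002 = 0.47

0.47


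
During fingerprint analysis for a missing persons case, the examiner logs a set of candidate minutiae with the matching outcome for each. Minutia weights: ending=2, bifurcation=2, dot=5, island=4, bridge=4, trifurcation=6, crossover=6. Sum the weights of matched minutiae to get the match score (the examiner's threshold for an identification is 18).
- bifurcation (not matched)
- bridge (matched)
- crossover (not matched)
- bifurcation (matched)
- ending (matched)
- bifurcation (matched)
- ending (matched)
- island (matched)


Weighted minutiae match score:
  bifurcation: not matched, +0
  bridge: matched, +4 (running total 4)
  crossover: not matched, +0
  bifurcation: matched, +2 (running total 6)
  ending: matched, +2 (running total 8)
  bifurcation: matched, +2 (running total 10)
  ending: matched, +2 (running total 12)
  island: matched, +4 (running total 16)
Total score = 16
Threshold = 18; verdict = inconclusive

16


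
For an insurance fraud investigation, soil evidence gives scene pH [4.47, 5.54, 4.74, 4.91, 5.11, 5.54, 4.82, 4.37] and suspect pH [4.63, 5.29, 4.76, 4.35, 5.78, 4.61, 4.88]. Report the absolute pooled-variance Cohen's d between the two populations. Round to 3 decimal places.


Pooled-variance Cohen's d for soil pH comparison:
Scene mean = 39.5 / 8 = 4.9375
Suspect mean = 34.3 / 7 = 4.9
Scene sample variance s_s^2 = 0.19285
Suspect sample variance s_c^2 = 0.234333
Pooled variance = ((n_s-1)*s_s^2 + (n_c-1)*s_c^2) / (n_s + n_c - 2) = 0.211996
Pooled SD = sqrt(0.211996) = 0.46043
Mean difference = 0.0375
|d| = |0.0375| / 0.46043 = 0.081

0.081


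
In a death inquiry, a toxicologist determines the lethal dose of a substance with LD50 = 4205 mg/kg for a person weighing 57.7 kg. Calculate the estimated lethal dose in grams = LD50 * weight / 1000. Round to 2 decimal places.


Lethal dose calculation:
Lethal dose = LD50 * body_weight / 1000
= 4205 * 57.7 / 1000
= 242628.5 / 1000
= 242.63 g

242.63


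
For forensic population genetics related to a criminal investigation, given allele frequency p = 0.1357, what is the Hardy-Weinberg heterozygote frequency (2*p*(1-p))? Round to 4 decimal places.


Hardy-Weinberg heterozygote frequency:
q = 1 - p = 1 - 0.1357 = 0.8643
2pq = 2 * 0.1357 * 0.8643 = 0.2346

0.2346


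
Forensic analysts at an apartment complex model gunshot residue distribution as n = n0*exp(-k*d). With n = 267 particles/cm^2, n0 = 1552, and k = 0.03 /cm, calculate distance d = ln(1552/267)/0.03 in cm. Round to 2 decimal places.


GSR distance calculation:
n0/n = 1552 / 267 = 5.812734
ln(n0/n) = 1.760051
d = 1.760051 / 0.03 = 58.67 cm

58.67


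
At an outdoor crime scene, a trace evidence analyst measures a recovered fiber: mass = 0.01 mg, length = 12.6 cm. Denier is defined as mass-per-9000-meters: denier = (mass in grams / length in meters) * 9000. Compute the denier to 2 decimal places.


Denier calculation:
Mass in grams = 0.01 mg / 1000 = 0.00001 g
Length in meters = 12.6 cm / 100 = 0.126 m
Linear density = mass / length = 0.00001 / 0.126 = 0.00007937 g/m
Denier = (g/m) * 9000 = 0.00007937 * 9000 = 0.71

0.71


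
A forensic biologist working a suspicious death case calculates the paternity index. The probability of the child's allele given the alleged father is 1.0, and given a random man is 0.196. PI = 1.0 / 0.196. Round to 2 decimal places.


Paternity Index calculation:
PI = P(allele|father) / P(allele|random)
PI = 1.0 / 0.196
PI = 5.10

5.10


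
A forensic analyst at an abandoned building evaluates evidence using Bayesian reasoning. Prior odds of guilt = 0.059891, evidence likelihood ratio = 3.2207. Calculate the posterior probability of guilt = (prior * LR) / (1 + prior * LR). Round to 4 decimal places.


Bayesian evidence evaluation:
Posterior odds = prior_odds * LR = 0.059891 * 3.2207 = 0.1928909
Posterior probability = posterior_odds / (1 + posterior_odds)
= 0.1928909 / (1 + 0.1928909)
= 0.1928909 / 1.1928909
= 0.1617

0.1617


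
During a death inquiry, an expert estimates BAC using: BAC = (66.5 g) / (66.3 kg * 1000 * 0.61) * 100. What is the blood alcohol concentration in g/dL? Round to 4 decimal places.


Applying the Widmark formula:
BAC = (dose_g / (body_wt * 1000 * r)) * 100
Denominator = 66.3 * 1000 * 0.61 = 40443
BAC = (66.5 / 40443) * 100
BAC = 0.1644 g/dL

0.1644


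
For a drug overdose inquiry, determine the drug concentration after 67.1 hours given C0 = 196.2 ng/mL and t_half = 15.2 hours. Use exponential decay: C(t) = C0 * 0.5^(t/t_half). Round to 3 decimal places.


Drug concentration decay:
Number of half-lives = t / t_half = 67.1 / 15.2 = 4.414474
Decay factor = 0.5^4.414474 = 0.04689331
C(t) = 196.2 * 0.04689331 = 9.200 ng/mL

9.200


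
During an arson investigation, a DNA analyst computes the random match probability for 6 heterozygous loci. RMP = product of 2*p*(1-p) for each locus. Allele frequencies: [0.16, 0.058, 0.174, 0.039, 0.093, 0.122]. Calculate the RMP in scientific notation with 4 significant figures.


Computing RMP for 6 loci:
Locus 1: 2 * 0.16 * 0.84 = 0.2688
Locus 2: 2 * 0.058 * 0.942 = 0.109272
Locus 3: 2 * 0.174 * 0.826 = 0.287448
Locus 4: 2 * 0.039 * 0.961 = 0.074958
Locus 5: 2 * 0.093 * 0.907 = 0.168702
Locus 6: 2 * 0.122 * 0.878 = 0.214232
RMP = 2.287e-05

2.287e-05


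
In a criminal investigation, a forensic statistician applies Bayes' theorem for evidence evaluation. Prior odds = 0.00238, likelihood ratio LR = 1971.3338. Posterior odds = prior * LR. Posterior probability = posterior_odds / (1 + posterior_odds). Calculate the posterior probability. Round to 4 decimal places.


Bayesian evidence evaluation:
Posterior odds = prior_odds * LR = 0.00238 * 1971.3338 = 4.691774
Posterior probability = posterior_odds / (1 + posterior_odds)
= 4.691774 / (1 + 4.691774)
= 4.691774 / 5.691774
= 0.8243

0.8243


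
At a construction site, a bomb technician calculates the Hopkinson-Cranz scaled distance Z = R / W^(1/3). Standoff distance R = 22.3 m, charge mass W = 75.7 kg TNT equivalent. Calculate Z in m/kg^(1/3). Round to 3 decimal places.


Scaled distance calculation:
W^(1/3) = 75.7^(1/3) = 4.230243
Z = R / W^(1/3) = 22.3 / 4.230243
Z = 5.272 m/kg^(1/3)

5.272


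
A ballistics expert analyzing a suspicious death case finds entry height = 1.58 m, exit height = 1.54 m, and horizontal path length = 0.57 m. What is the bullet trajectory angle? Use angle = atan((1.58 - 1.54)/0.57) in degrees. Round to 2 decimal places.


Bullet trajectory angle:
Height difference = 1.58 - 1.54 = 0.04 m
angle = atan(0.04 / 0.57)
angle = atan(0.070175)
angle = 4.01 degrees

4.01


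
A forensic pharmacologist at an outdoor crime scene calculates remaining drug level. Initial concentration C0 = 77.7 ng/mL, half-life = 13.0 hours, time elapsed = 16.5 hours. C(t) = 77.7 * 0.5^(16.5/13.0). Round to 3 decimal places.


Drug concentration decay:
Number of half-lives = t / t_half = 16.5 / 13.0 = 1.269231
Decay factor = 0.5^1.269231 = 0.41488086
C(t) = 77.7 * 0.41488086 = 32.236 ng/mL

32.236


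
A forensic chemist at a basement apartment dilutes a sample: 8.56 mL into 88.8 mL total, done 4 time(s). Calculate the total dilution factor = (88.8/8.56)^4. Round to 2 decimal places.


Dilution factor calculation:
Single dilution = V_total / V_sample = 88.8 / 8.56 ≈ 10.373832
Number of dilutions = 4
Total DF = (88.8 / 8.56)^4 (full precision, rounded at the end) = 11581.29

11581.29


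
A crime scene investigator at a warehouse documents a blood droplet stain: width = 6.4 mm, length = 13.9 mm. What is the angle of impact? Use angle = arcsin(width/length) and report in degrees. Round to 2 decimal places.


Blood spatter impact angle calculation:
width / length = 6.4 / 13.9 = 0.460432
angle = arcsin(0.460432)
angle = 27.41 degrees

27.41


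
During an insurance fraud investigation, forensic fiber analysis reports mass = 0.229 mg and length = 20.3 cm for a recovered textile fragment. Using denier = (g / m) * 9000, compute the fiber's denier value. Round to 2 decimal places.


Denier calculation:
Mass in grams = 0.229 mg / 1000 = 0.000229 g
Length in meters = 20.3 cm / 100 = 0.203 m
Linear density = mass / length = 0.000229 / 0.203 = 0.00112808 g/m
Denier = (g/m) * 9000 = 0.00112808 * 9000 = 10.15

10.15


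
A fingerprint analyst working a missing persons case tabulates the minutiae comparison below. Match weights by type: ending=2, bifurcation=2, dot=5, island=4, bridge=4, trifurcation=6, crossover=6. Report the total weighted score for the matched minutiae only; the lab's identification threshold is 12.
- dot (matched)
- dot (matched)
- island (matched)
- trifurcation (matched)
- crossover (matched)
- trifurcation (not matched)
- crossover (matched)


Weighted minutiae match score:
  dot: matched, +5 (running total 5)
  dot: matched, +5 (running total 10)
  island: matched, +4 (running total 14)
  trifurcation: matched, +6 (running total 20)
  crossover: matched, +6 (running total 26)
  trifurcation: not matched, +0
  crossover: matched, +6 (running total 32)
Total score = 32
Threshold = 12; verdict = identification

32


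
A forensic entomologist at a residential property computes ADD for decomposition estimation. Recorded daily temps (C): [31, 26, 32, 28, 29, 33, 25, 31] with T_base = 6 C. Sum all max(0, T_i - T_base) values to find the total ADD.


Computing ADD day by day:
Day 1: max(0, 31 - 6) = 25
Day 2: max(0, 26 - 6) = 20
Day 3: max(0, 32 - 6) = 26
Day 4: max(0, 28 - 6) = 22
Day 5: max(0, 29 - 6) = 23
Day 6: max(0, 33 - 6) = 27
Day 7: max(0, 25 - 6) = 19
Day 8: max(0, 31 - 6) = 25
Total ADD = 187

187


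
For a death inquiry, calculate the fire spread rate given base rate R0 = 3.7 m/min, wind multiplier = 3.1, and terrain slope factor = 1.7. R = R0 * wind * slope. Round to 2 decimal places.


Fire spread rate calculation:
R = R0 * wind_factor * slope_factor
= 3.7 * 3.1 * 1.7
= 11.47 * 1.7
= 19.50 m/min

19.50


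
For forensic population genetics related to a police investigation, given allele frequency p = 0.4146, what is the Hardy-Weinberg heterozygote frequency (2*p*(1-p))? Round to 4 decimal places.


Hardy-Weinberg heterozygote frequency:
q = 1 - p = 1 - 0.4146 = 0.5854
2pq = 2 * 0.4146 * 0.5854 = 0.4854

0.4854


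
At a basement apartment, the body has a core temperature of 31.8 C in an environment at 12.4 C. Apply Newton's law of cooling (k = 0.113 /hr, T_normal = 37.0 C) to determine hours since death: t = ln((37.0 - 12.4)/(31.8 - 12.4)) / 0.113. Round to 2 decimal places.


Using Newton's law of cooling:
t = ln((T_normal - T_ambient) / (T_body - T_ambient)) / k
T_normal - T_ambient = 24.6
T_body - T_ambient = 19.4
Ratio = 1.268041
ln(ratio) = 0.237473
t = 0.237473 / 0.113 = 2.10 hours

2.10


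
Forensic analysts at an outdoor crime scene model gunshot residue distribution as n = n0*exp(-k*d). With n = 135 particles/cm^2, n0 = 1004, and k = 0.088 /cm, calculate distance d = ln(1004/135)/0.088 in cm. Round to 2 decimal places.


GSR distance calculation:
n0/n = 1004 / 135 = 7.437037
ln(n0/n) = 2.006473
d = 2.006473 / 0.088 = 22.80 cm

22.80


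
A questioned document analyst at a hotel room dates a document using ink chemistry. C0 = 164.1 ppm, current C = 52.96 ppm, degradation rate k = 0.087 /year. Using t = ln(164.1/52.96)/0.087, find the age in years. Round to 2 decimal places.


Document age estimation:
C0/C = 164.1 / 52.96 = 3.098565
ln(C0/C) = 1.130939
t = 1.130939 / 0.087 = 13.00 years

13.00


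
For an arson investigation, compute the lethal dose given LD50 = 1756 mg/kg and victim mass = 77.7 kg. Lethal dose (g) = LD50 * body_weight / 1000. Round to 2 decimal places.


Lethal dose calculation:
Lethal dose = LD50 * body_weight / 1000
= 1756 * 77.7 / 1000
= 136441.2 / 1000
= 136.44 g

136.44


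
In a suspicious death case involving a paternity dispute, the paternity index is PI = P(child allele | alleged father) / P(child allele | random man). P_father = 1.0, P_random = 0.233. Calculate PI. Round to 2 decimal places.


Paternity Index calculation:
PI = P(allele|father) / P(allele|random)
PI = 1.0 / 0.233
PI = 4.29

4.29


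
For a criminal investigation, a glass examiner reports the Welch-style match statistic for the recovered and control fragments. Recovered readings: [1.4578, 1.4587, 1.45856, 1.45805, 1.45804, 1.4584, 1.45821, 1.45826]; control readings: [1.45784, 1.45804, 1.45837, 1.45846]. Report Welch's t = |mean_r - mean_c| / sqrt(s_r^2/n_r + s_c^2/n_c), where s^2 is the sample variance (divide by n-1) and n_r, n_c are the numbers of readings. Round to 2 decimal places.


Welch's t-criterion for glass RI comparison:
Recovered mean = sum / n_r = 11.66602 / 8 = 1.4582525
Control mean = sum / n_c = 5.83271 / 4 = 1.4581775
Recovered sample variance s_r^2 = 8.705e-08
Control sample variance s_c^2 = 8.3225e-08
Welch SE (unpooled) = sqrt(s_r^2/n_r + s_c^2/n_c) = sqrt(1.08813e-08 + 2.08063e-08) = sqrt(3.16876e-08) = 0.00017801
|mean_r - mean_c| = 7.5e-05
t = 7.5e-05 / 0.00017801 = 0.42

0.42


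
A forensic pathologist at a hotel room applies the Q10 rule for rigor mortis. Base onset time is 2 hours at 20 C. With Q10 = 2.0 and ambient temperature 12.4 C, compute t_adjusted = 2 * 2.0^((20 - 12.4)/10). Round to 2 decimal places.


Rigor mortis time adjustment:
Exponent = (T_ref - T_actual) / 10 = (20 - 12.4) / 10 = 0.76
Q10 factor = 2.0^0.76 = 1.69349
t_adjusted = 2 * 1.69349 = 3.39 hours

3.39


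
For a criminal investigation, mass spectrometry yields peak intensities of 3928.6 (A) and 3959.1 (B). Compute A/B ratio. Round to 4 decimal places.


Spectral peak ratio:
Peak A = 3928.6 counts
Peak B = 3959.1 counts
Ratio = 3928.6 / 3959.1 = 0.9923

0.9923


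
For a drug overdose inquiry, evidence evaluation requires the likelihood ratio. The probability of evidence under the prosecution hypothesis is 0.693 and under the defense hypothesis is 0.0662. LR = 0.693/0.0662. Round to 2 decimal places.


Likelihood ratio calculation:
LR = P(E|Hp) / P(E|Hd)
LR = 0.693 / 0.0662
LR = 10.47

10.47
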